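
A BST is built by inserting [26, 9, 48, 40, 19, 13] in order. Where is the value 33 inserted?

Starting tree (level order): [26, 9, 48, None, 19, 40, None, 13]
Insertion path: 26 -> 48 -> 40
Result: insert 33 as left child of 40
Final tree (level order): [26, 9, 48, None, 19, 40, None, 13, None, 33]


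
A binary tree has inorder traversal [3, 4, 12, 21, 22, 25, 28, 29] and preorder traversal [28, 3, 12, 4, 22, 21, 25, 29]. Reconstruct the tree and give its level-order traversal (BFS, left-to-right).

Inorder:  [3, 4, 12, 21, 22, 25, 28, 29]
Preorder: [28, 3, 12, 4, 22, 21, 25, 29]
Algorithm: preorder visits root first, so consume preorder in order;
for each root, split the current inorder slice at that value into
left-subtree inorder and right-subtree inorder, then recurse.
Recursive splits:
  root=28; inorder splits into left=[3, 4, 12, 21, 22, 25], right=[29]
  root=3; inorder splits into left=[], right=[4, 12, 21, 22, 25]
  root=12; inorder splits into left=[4], right=[21, 22, 25]
  root=4; inorder splits into left=[], right=[]
  root=22; inorder splits into left=[21], right=[25]
  root=21; inorder splits into left=[], right=[]
  root=25; inorder splits into left=[], right=[]
  root=29; inorder splits into left=[], right=[]
Reconstructed level-order: [28, 3, 29, 12, 4, 22, 21, 25]


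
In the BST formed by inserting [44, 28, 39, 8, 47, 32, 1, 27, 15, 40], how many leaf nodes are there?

Tree built from: [44, 28, 39, 8, 47, 32, 1, 27, 15, 40]
Tree (level-order array): [44, 28, 47, 8, 39, None, None, 1, 27, 32, 40, None, None, 15]
Rule: A leaf has 0 children.
Per-node child counts:
  node 44: 2 child(ren)
  node 28: 2 child(ren)
  node 8: 2 child(ren)
  node 1: 0 child(ren)
  node 27: 1 child(ren)
  node 15: 0 child(ren)
  node 39: 2 child(ren)
  node 32: 0 child(ren)
  node 40: 0 child(ren)
  node 47: 0 child(ren)
Matching nodes: [1, 15, 32, 40, 47]
Count of leaf nodes: 5


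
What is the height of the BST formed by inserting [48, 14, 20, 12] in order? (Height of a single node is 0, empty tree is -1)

Insertion order: [48, 14, 20, 12]
Tree (level-order array): [48, 14, None, 12, 20]
Compute height bottom-up (empty subtree = -1):
  height(12) = 1 + max(-1, -1) = 0
  height(20) = 1 + max(-1, -1) = 0
  height(14) = 1 + max(0, 0) = 1
  height(48) = 1 + max(1, -1) = 2
Height = 2


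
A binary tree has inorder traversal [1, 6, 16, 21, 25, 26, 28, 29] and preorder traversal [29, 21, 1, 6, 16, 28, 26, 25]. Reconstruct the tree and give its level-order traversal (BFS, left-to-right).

Inorder:  [1, 6, 16, 21, 25, 26, 28, 29]
Preorder: [29, 21, 1, 6, 16, 28, 26, 25]
Algorithm: preorder visits root first, so consume preorder in order;
for each root, split the current inorder slice at that value into
left-subtree inorder and right-subtree inorder, then recurse.
Recursive splits:
  root=29; inorder splits into left=[1, 6, 16, 21, 25, 26, 28], right=[]
  root=21; inorder splits into left=[1, 6, 16], right=[25, 26, 28]
  root=1; inorder splits into left=[], right=[6, 16]
  root=6; inorder splits into left=[], right=[16]
  root=16; inorder splits into left=[], right=[]
  root=28; inorder splits into left=[25, 26], right=[]
  root=26; inorder splits into left=[25], right=[]
  root=25; inorder splits into left=[], right=[]
Reconstructed level-order: [29, 21, 1, 28, 6, 26, 16, 25]


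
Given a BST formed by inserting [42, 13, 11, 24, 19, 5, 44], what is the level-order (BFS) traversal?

Tree insertion order: [42, 13, 11, 24, 19, 5, 44]
Tree (level-order array): [42, 13, 44, 11, 24, None, None, 5, None, 19]
BFS from the root, enqueuing left then right child of each popped node:
  queue [42] -> pop 42, enqueue [13, 44], visited so far: [42]
  queue [13, 44] -> pop 13, enqueue [11, 24], visited so far: [42, 13]
  queue [44, 11, 24] -> pop 44, enqueue [none], visited so far: [42, 13, 44]
  queue [11, 24] -> pop 11, enqueue [5], visited so far: [42, 13, 44, 11]
  queue [24, 5] -> pop 24, enqueue [19], visited so far: [42, 13, 44, 11, 24]
  queue [5, 19] -> pop 5, enqueue [none], visited so far: [42, 13, 44, 11, 24, 5]
  queue [19] -> pop 19, enqueue [none], visited so far: [42, 13, 44, 11, 24, 5, 19]
Result: [42, 13, 44, 11, 24, 5, 19]


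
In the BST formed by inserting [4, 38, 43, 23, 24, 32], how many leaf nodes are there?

Tree built from: [4, 38, 43, 23, 24, 32]
Tree (level-order array): [4, None, 38, 23, 43, None, 24, None, None, None, 32]
Rule: A leaf has 0 children.
Per-node child counts:
  node 4: 1 child(ren)
  node 38: 2 child(ren)
  node 23: 1 child(ren)
  node 24: 1 child(ren)
  node 32: 0 child(ren)
  node 43: 0 child(ren)
Matching nodes: [32, 43]
Count of leaf nodes: 2


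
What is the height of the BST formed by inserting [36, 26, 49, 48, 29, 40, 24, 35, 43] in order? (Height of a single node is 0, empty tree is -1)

Insertion order: [36, 26, 49, 48, 29, 40, 24, 35, 43]
Tree (level-order array): [36, 26, 49, 24, 29, 48, None, None, None, None, 35, 40, None, None, None, None, 43]
Compute height bottom-up (empty subtree = -1):
  height(24) = 1 + max(-1, -1) = 0
  height(35) = 1 + max(-1, -1) = 0
  height(29) = 1 + max(-1, 0) = 1
  height(26) = 1 + max(0, 1) = 2
  height(43) = 1 + max(-1, -1) = 0
  height(40) = 1 + max(-1, 0) = 1
  height(48) = 1 + max(1, -1) = 2
  height(49) = 1 + max(2, -1) = 3
  height(36) = 1 + max(2, 3) = 4
Height = 4


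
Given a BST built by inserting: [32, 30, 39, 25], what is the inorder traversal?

Tree insertion order: [32, 30, 39, 25]
Tree (level-order array): [32, 30, 39, 25]
Inorder traversal: [25, 30, 32, 39]


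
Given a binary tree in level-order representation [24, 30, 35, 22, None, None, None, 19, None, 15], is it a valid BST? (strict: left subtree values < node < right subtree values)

Level-order array: [24, 30, 35, 22, None, None, None, 19, None, 15]
Validate using subtree bounds (lo, hi): at each node, require lo < value < hi,
then recurse left with hi=value and right with lo=value.
Preorder trace (stopping at first violation):
  at node 24 with bounds (-inf, +inf): OK
  at node 30 with bounds (-inf, 24): VIOLATION
Node 30 violates its bound: not (-inf < 30 < 24).
Result: Not a valid BST


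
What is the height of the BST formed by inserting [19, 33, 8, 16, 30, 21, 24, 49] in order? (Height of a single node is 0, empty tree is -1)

Insertion order: [19, 33, 8, 16, 30, 21, 24, 49]
Tree (level-order array): [19, 8, 33, None, 16, 30, 49, None, None, 21, None, None, None, None, 24]
Compute height bottom-up (empty subtree = -1):
  height(16) = 1 + max(-1, -1) = 0
  height(8) = 1 + max(-1, 0) = 1
  height(24) = 1 + max(-1, -1) = 0
  height(21) = 1 + max(-1, 0) = 1
  height(30) = 1 + max(1, -1) = 2
  height(49) = 1 + max(-1, -1) = 0
  height(33) = 1 + max(2, 0) = 3
  height(19) = 1 + max(1, 3) = 4
Height = 4


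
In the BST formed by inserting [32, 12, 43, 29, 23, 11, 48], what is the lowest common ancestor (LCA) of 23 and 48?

Tree insertion order: [32, 12, 43, 29, 23, 11, 48]
Tree (level-order array): [32, 12, 43, 11, 29, None, 48, None, None, 23]
In a BST, the LCA of p=23, q=48 is the first node v on the
root-to-leaf path with p <= v <= q (go left if both < v, right if both > v).
Walk from root:
  at 32: 23 <= 32 <= 48, this is the LCA
LCA = 32


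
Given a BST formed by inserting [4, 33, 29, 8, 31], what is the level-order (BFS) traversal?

Tree insertion order: [4, 33, 29, 8, 31]
Tree (level-order array): [4, None, 33, 29, None, 8, 31]
BFS from the root, enqueuing left then right child of each popped node:
  queue [4] -> pop 4, enqueue [33], visited so far: [4]
  queue [33] -> pop 33, enqueue [29], visited so far: [4, 33]
  queue [29] -> pop 29, enqueue [8, 31], visited so far: [4, 33, 29]
  queue [8, 31] -> pop 8, enqueue [none], visited so far: [4, 33, 29, 8]
  queue [31] -> pop 31, enqueue [none], visited so far: [4, 33, 29, 8, 31]
Result: [4, 33, 29, 8, 31]


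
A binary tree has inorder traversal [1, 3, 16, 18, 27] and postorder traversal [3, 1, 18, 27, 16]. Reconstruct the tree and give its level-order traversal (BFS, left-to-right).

Inorder:   [1, 3, 16, 18, 27]
Postorder: [3, 1, 18, 27, 16]
Algorithm: postorder visits root last, so walk postorder right-to-left;
each value is the root of the current inorder slice — split it at that
value, recurse on the right subtree first, then the left.
Recursive splits:
  root=16; inorder splits into left=[1, 3], right=[18, 27]
  root=27; inorder splits into left=[18], right=[]
  root=18; inorder splits into left=[], right=[]
  root=1; inorder splits into left=[], right=[3]
  root=3; inorder splits into left=[], right=[]
Reconstructed level-order: [16, 1, 27, 3, 18]


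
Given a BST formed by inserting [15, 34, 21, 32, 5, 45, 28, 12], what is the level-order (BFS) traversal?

Tree insertion order: [15, 34, 21, 32, 5, 45, 28, 12]
Tree (level-order array): [15, 5, 34, None, 12, 21, 45, None, None, None, 32, None, None, 28]
BFS from the root, enqueuing left then right child of each popped node:
  queue [15] -> pop 15, enqueue [5, 34], visited so far: [15]
  queue [5, 34] -> pop 5, enqueue [12], visited so far: [15, 5]
  queue [34, 12] -> pop 34, enqueue [21, 45], visited so far: [15, 5, 34]
  queue [12, 21, 45] -> pop 12, enqueue [none], visited so far: [15, 5, 34, 12]
  queue [21, 45] -> pop 21, enqueue [32], visited so far: [15, 5, 34, 12, 21]
  queue [45, 32] -> pop 45, enqueue [none], visited so far: [15, 5, 34, 12, 21, 45]
  queue [32] -> pop 32, enqueue [28], visited so far: [15, 5, 34, 12, 21, 45, 32]
  queue [28] -> pop 28, enqueue [none], visited so far: [15, 5, 34, 12, 21, 45, 32, 28]
Result: [15, 5, 34, 12, 21, 45, 32, 28]


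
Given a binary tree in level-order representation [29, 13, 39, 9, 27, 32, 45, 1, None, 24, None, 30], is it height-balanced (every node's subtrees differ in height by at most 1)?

Tree (level-order array): [29, 13, 39, 9, 27, 32, 45, 1, None, 24, None, 30]
Definition: a tree is height-balanced if, at every node, |h(left) - h(right)| <= 1 (empty subtree has height -1).
Bottom-up per-node check:
  node 1: h_left=-1, h_right=-1, diff=0 [OK], height=0
  node 9: h_left=0, h_right=-1, diff=1 [OK], height=1
  node 24: h_left=-1, h_right=-1, diff=0 [OK], height=0
  node 27: h_left=0, h_right=-1, diff=1 [OK], height=1
  node 13: h_left=1, h_right=1, diff=0 [OK], height=2
  node 30: h_left=-1, h_right=-1, diff=0 [OK], height=0
  node 32: h_left=0, h_right=-1, diff=1 [OK], height=1
  node 45: h_left=-1, h_right=-1, diff=0 [OK], height=0
  node 39: h_left=1, h_right=0, diff=1 [OK], height=2
  node 29: h_left=2, h_right=2, diff=0 [OK], height=3
All nodes satisfy the balance condition.
Result: Balanced


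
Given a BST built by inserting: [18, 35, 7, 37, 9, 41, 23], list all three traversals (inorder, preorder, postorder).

Tree insertion order: [18, 35, 7, 37, 9, 41, 23]
Tree (level-order array): [18, 7, 35, None, 9, 23, 37, None, None, None, None, None, 41]
Inorder (L, root, R): [7, 9, 18, 23, 35, 37, 41]
Preorder (root, L, R): [18, 7, 9, 35, 23, 37, 41]
Postorder (L, R, root): [9, 7, 23, 41, 37, 35, 18]


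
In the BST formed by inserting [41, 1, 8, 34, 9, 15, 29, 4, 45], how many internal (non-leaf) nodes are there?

Tree built from: [41, 1, 8, 34, 9, 15, 29, 4, 45]
Tree (level-order array): [41, 1, 45, None, 8, None, None, 4, 34, None, None, 9, None, None, 15, None, 29]
Rule: An internal node has at least one child.
Per-node child counts:
  node 41: 2 child(ren)
  node 1: 1 child(ren)
  node 8: 2 child(ren)
  node 4: 0 child(ren)
  node 34: 1 child(ren)
  node 9: 1 child(ren)
  node 15: 1 child(ren)
  node 29: 0 child(ren)
  node 45: 0 child(ren)
Matching nodes: [41, 1, 8, 34, 9, 15]
Count of internal (non-leaf) nodes: 6


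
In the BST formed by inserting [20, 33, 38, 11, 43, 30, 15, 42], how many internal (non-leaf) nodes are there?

Tree built from: [20, 33, 38, 11, 43, 30, 15, 42]
Tree (level-order array): [20, 11, 33, None, 15, 30, 38, None, None, None, None, None, 43, 42]
Rule: An internal node has at least one child.
Per-node child counts:
  node 20: 2 child(ren)
  node 11: 1 child(ren)
  node 15: 0 child(ren)
  node 33: 2 child(ren)
  node 30: 0 child(ren)
  node 38: 1 child(ren)
  node 43: 1 child(ren)
  node 42: 0 child(ren)
Matching nodes: [20, 11, 33, 38, 43]
Count of internal (non-leaf) nodes: 5


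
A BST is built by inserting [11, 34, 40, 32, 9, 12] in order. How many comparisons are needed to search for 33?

Search path for 33: 11 -> 34 -> 32
Found: False
Comparisons: 3


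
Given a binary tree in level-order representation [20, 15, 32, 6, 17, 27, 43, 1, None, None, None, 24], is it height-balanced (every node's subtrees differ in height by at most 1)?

Tree (level-order array): [20, 15, 32, 6, 17, 27, 43, 1, None, None, None, 24]
Definition: a tree is height-balanced if, at every node, |h(left) - h(right)| <= 1 (empty subtree has height -1).
Bottom-up per-node check:
  node 1: h_left=-1, h_right=-1, diff=0 [OK], height=0
  node 6: h_left=0, h_right=-1, diff=1 [OK], height=1
  node 17: h_left=-1, h_right=-1, diff=0 [OK], height=0
  node 15: h_left=1, h_right=0, diff=1 [OK], height=2
  node 24: h_left=-1, h_right=-1, diff=0 [OK], height=0
  node 27: h_left=0, h_right=-1, diff=1 [OK], height=1
  node 43: h_left=-1, h_right=-1, diff=0 [OK], height=0
  node 32: h_left=1, h_right=0, diff=1 [OK], height=2
  node 20: h_left=2, h_right=2, diff=0 [OK], height=3
All nodes satisfy the balance condition.
Result: Balanced


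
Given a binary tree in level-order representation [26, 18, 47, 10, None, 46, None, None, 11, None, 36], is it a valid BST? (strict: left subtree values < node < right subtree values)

Level-order array: [26, 18, 47, 10, None, 46, None, None, 11, None, 36]
Validate using subtree bounds (lo, hi): at each node, require lo < value < hi,
then recurse left with hi=value and right with lo=value.
Preorder trace (stopping at first violation):
  at node 26 with bounds (-inf, +inf): OK
  at node 18 with bounds (-inf, 26): OK
  at node 10 with bounds (-inf, 18): OK
  at node 11 with bounds (10, 18): OK
  at node 47 with bounds (26, +inf): OK
  at node 46 with bounds (26, 47): OK
  at node 36 with bounds (46, 47): VIOLATION
Node 36 violates its bound: not (46 < 36 < 47).
Result: Not a valid BST


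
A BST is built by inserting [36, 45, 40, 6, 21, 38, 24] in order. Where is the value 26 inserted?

Starting tree (level order): [36, 6, 45, None, 21, 40, None, None, 24, 38]
Insertion path: 36 -> 6 -> 21 -> 24
Result: insert 26 as right child of 24
Final tree (level order): [36, 6, 45, None, 21, 40, None, None, 24, 38, None, None, 26]


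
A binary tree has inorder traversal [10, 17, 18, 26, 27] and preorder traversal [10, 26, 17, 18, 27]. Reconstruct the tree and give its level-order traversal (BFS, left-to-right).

Inorder:  [10, 17, 18, 26, 27]
Preorder: [10, 26, 17, 18, 27]
Algorithm: preorder visits root first, so consume preorder in order;
for each root, split the current inorder slice at that value into
left-subtree inorder and right-subtree inorder, then recurse.
Recursive splits:
  root=10; inorder splits into left=[], right=[17, 18, 26, 27]
  root=26; inorder splits into left=[17, 18], right=[27]
  root=17; inorder splits into left=[], right=[18]
  root=18; inorder splits into left=[], right=[]
  root=27; inorder splits into left=[], right=[]
Reconstructed level-order: [10, 26, 17, 27, 18]


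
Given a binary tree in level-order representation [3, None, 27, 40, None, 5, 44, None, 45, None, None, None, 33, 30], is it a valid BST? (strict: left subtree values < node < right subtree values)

Level-order array: [3, None, 27, 40, None, 5, 44, None, 45, None, None, None, 33, 30]
Validate using subtree bounds (lo, hi): at each node, require lo < value < hi,
then recurse left with hi=value and right with lo=value.
Preorder trace (stopping at first violation):
  at node 3 with bounds (-inf, +inf): OK
  at node 27 with bounds (3, +inf): OK
  at node 40 with bounds (3, 27): VIOLATION
Node 40 violates its bound: not (3 < 40 < 27).
Result: Not a valid BST


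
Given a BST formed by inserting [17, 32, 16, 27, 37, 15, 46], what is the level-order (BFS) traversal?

Tree insertion order: [17, 32, 16, 27, 37, 15, 46]
Tree (level-order array): [17, 16, 32, 15, None, 27, 37, None, None, None, None, None, 46]
BFS from the root, enqueuing left then right child of each popped node:
  queue [17] -> pop 17, enqueue [16, 32], visited so far: [17]
  queue [16, 32] -> pop 16, enqueue [15], visited so far: [17, 16]
  queue [32, 15] -> pop 32, enqueue [27, 37], visited so far: [17, 16, 32]
  queue [15, 27, 37] -> pop 15, enqueue [none], visited so far: [17, 16, 32, 15]
  queue [27, 37] -> pop 27, enqueue [none], visited so far: [17, 16, 32, 15, 27]
  queue [37] -> pop 37, enqueue [46], visited so far: [17, 16, 32, 15, 27, 37]
  queue [46] -> pop 46, enqueue [none], visited so far: [17, 16, 32, 15, 27, 37, 46]
Result: [17, 16, 32, 15, 27, 37, 46]


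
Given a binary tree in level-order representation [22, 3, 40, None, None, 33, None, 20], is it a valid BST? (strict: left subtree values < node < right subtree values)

Level-order array: [22, 3, 40, None, None, 33, None, 20]
Validate using subtree bounds (lo, hi): at each node, require lo < value < hi,
then recurse left with hi=value and right with lo=value.
Preorder trace (stopping at first violation):
  at node 22 with bounds (-inf, +inf): OK
  at node 3 with bounds (-inf, 22): OK
  at node 40 with bounds (22, +inf): OK
  at node 33 with bounds (22, 40): OK
  at node 20 with bounds (22, 33): VIOLATION
Node 20 violates its bound: not (22 < 20 < 33).
Result: Not a valid BST


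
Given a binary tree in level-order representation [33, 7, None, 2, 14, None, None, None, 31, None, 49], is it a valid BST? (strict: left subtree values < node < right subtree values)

Level-order array: [33, 7, None, 2, 14, None, None, None, 31, None, 49]
Validate using subtree bounds (lo, hi): at each node, require lo < value < hi,
then recurse left with hi=value and right with lo=value.
Preorder trace (stopping at first violation):
  at node 33 with bounds (-inf, +inf): OK
  at node 7 with bounds (-inf, 33): OK
  at node 2 with bounds (-inf, 7): OK
  at node 14 with bounds (7, 33): OK
  at node 31 with bounds (14, 33): OK
  at node 49 with bounds (31, 33): VIOLATION
Node 49 violates its bound: not (31 < 49 < 33).
Result: Not a valid BST


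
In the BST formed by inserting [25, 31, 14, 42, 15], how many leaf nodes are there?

Tree built from: [25, 31, 14, 42, 15]
Tree (level-order array): [25, 14, 31, None, 15, None, 42]
Rule: A leaf has 0 children.
Per-node child counts:
  node 25: 2 child(ren)
  node 14: 1 child(ren)
  node 15: 0 child(ren)
  node 31: 1 child(ren)
  node 42: 0 child(ren)
Matching nodes: [15, 42]
Count of leaf nodes: 2


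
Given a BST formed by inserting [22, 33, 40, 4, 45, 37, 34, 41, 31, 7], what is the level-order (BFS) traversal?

Tree insertion order: [22, 33, 40, 4, 45, 37, 34, 41, 31, 7]
Tree (level-order array): [22, 4, 33, None, 7, 31, 40, None, None, None, None, 37, 45, 34, None, 41]
BFS from the root, enqueuing left then right child of each popped node:
  queue [22] -> pop 22, enqueue [4, 33], visited so far: [22]
  queue [4, 33] -> pop 4, enqueue [7], visited so far: [22, 4]
  queue [33, 7] -> pop 33, enqueue [31, 40], visited so far: [22, 4, 33]
  queue [7, 31, 40] -> pop 7, enqueue [none], visited so far: [22, 4, 33, 7]
  queue [31, 40] -> pop 31, enqueue [none], visited so far: [22, 4, 33, 7, 31]
  queue [40] -> pop 40, enqueue [37, 45], visited so far: [22, 4, 33, 7, 31, 40]
  queue [37, 45] -> pop 37, enqueue [34], visited so far: [22, 4, 33, 7, 31, 40, 37]
  queue [45, 34] -> pop 45, enqueue [41], visited so far: [22, 4, 33, 7, 31, 40, 37, 45]
  queue [34, 41] -> pop 34, enqueue [none], visited so far: [22, 4, 33, 7, 31, 40, 37, 45, 34]
  queue [41] -> pop 41, enqueue [none], visited so far: [22, 4, 33, 7, 31, 40, 37, 45, 34, 41]
Result: [22, 4, 33, 7, 31, 40, 37, 45, 34, 41]


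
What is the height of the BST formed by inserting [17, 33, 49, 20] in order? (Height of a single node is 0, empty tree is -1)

Insertion order: [17, 33, 49, 20]
Tree (level-order array): [17, None, 33, 20, 49]
Compute height bottom-up (empty subtree = -1):
  height(20) = 1 + max(-1, -1) = 0
  height(49) = 1 + max(-1, -1) = 0
  height(33) = 1 + max(0, 0) = 1
  height(17) = 1 + max(-1, 1) = 2
Height = 2


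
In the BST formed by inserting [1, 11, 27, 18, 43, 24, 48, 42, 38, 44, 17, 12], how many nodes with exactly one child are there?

Tree built from: [1, 11, 27, 18, 43, 24, 48, 42, 38, 44, 17, 12]
Tree (level-order array): [1, None, 11, None, 27, 18, 43, 17, 24, 42, 48, 12, None, None, None, 38, None, 44]
Rule: These are nodes with exactly 1 non-null child.
Per-node child counts:
  node 1: 1 child(ren)
  node 11: 1 child(ren)
  node 27: 2 child(ren)
  node 18: 2 child(ren)
  node 17: 1 child(ren)
  node 12: 0 child(ren)
  node 24: 0 child(ren)
  node 43: 2 child(ren)
  node 42: 1 child(ren)
  node 38: 0 child(ren)
  node 48: 1 child(ren)
  node 44: 0 child(ren)
Matching nodes: [1, 11, 17, 42, 48]
Count of nodes with exactly one child: 5


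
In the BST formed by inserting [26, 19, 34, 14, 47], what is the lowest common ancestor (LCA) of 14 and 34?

Tree insertion order: [26, 19, 34, 14, 47]
Tree (level-order array): [26, 19, 34, 14, None, None, 47]
In a BST, the LCA of p=14, q=34 is the first node v on the
root-to-leaf path with p <= v <= q (go left if both < v, right if both > v).
Walk from root:
  at 26: 14 <= 26 <= 34, this is the LCA
LCA = 26


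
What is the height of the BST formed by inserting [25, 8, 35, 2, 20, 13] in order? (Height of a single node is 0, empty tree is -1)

Insertion order: [25, 8, 35, 2, 20, 13]
Tree (level-order array): [25, 8, 35, 2, 20, None, None, None, None, 13]
Compute height bottom-up (empty subtree = -1):
  height(2) = 1 + max(-1, -1) = 0
  height(13) = 1 + max(-1, -1) = 0
  height(20) = 1 + max(0, -1) = 1
  height(8) = 1 + max(0, 1) = 2
  height(35) = 1 + max(-1, -1) = 0
  height(25) = 1 + max(2, 0) = 3
Height = 3


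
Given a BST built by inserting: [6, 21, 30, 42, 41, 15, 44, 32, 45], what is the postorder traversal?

Tree insertion order: [6, 21, 30, 42, 41, 15, 44, 32, 45]
Tree (level-order array): [6, None, 21, 15, 30, None, None, None, 42, 41, 44, 32, None, None, 45]
Postorder traversal: [15, 32, 41, 45, 44, 42, 30, 21, 6]


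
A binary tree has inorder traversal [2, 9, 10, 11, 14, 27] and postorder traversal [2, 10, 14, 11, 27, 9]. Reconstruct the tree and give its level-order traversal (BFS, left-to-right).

Inorder:   [2, 9, 10, 11, 14, 27]
Postorder: [2, 10, 14, 11, 27, 9]
Algorithm: postorder visits root last, so walk postorder right-to-left;
each value is the root of the current inorder slice — split it at that
value, recurse on the right subtree first, then the left.
Recursive splits:
  root=9; inorder splits into left=[2], right=[10, 11, 14, 27]
  root=27; inorder splits into left=[10, 11, 14], right=[]
  root=11; inorder splits into left=[10], right=[14]
  root=14; inorder splits into left=[], right=[]
  root=10; inorder splits into left=[], right=[]
  root=2; inorder splits into left=[], right=[]
Reconstructed level-order: [9, 2, 27, 11, 10, 14]


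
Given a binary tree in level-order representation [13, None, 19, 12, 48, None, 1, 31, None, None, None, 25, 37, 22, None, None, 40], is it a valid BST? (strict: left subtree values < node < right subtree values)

Level-order array: [13, None, 19, 12, 48, None, 1, 31, None, None, None, 25, 37, 22, None, None, 40]
Validate using subtree bounds (lo, hi): at each node, require lo < value < hi,
then recurse left with hi=value and right with lo=value.
Preorder trace (stopping at first violation):
  at node 13 with bounds (-inf, +inf): OK
  at node 19 with bounds (13, +inf): OK
  at node 12 with bounds (13, 19): VIOLATION
Node 12 violates its bound: not (13 < 12 < 19).
Result: Not a valid BST


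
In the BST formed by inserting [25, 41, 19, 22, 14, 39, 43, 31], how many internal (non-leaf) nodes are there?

Tree built from: [25, 41, 19, 22, 14, 39, 43, 31]
Tree (level-order array): [25, 19, 41, 14, 22, 39, 43, None, None, None, None, 31]
Rule: An internal node has at least one child.
Per-node child counts:
  node 25: 2 child(ren)
  node 19: 2 child(ren)
  node 14: 0 child(ren)
  node 22: 0 child(ren)
  node 41: 2 child(ren)
  node 39: 1 child(ren)
  node 31: 0 child(ren)
  node 43: 0 child(ren)
Matching nodes: [25, 19, 41, 39]
Count of internal (non-leaf) nodes: 4


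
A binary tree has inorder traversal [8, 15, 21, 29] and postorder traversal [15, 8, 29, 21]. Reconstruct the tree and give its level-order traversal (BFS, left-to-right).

Inorder:   [8, 15, 21, 29]
Postorder: [15, 8, 29, 21]
Algorithm: postorder visits root last, so walk postorder right-to-left;
each value is the root of the current inorder slice — split it at that
value, recurse on the right subtree first, then the left.
Recursive splits:
  root=21; inorder splits into left=[8, 15], right=[29]
  root=29; inorder splits into left=[], right=[]
  root=8; inorder splits into left=[], right=[15]
  root=15; inorder splits into left=[], right=[]
Reconstructed level-order: [21, 8, 29, 15]


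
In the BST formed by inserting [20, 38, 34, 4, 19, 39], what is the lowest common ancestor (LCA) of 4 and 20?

Tree insertion order: [20, 38, 34, 4, 19, 39]
Tree (level-order array): [20, 4, 38, None, 19, 34, 39]
In a BST, the LCA of p=4, q=20 is the first node v on the
root-to-leaf path with p <= v <= q (go left if both < v, right if both > v).
Walk from root:
  at 20: 4 <= 20 <= 20, this is the LCA
LCA = 20


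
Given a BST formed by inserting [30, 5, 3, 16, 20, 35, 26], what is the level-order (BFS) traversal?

Tree insertion order: [30, 5, 3, 16, 20, 35, 26]
Tree (level-order array): [30, 5, 35, 3, 16, None, None, None, None, None, 20, None, 26]
BFS from the root, enqueuing left then right child of each popped node:
  queue [30] -> pop 30, enqueue [5, 35], visited so far: [30]
  queue [5, 35] -> pop 5, enqueue [3, 16], visited so far: [30, 5]
  queue [35, 3, 16] -> pop 35, enqueue [none], visited so far: [30, 5, 35]
  queue [3, 16] -> pop 3, enqueue [none], visited so far: [30, 5, 35, 3]
  queue [16] -> pop 16, enqueue [20], visited so far: [30, 5, 35, 3, 16]
  queue [20] -> pop 20, enqueue [26], visited so far: [30, 5, 35, 3, 16, 20]
  queue [26] -> pop 26, enqueue [none], visited so far: [30, 5, 35, 3, 16, 20, 26]
Result: [30, 5, 35, 3, 16, 20, 26]


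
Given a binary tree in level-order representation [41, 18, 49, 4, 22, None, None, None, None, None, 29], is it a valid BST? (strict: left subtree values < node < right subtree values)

Level-order array: [41, 18, 49, 4, 22, None, None, None, None, None, 29]
Validate using subtree bounds (lo, hi): at each node, require lo < value < hi,
then recurse left with hi=value and right with lo=value.
Preorder trace (stopping at first violation):
  at node 41 with bounds (-inf, +inf): OK
  at node 18 with bounds (-inf, 41): OK
  at node 4 with bounds (-inf, 18): OK
  at node 22 with bounds (18, 41): OK
  at node 29 with bounds (22, 41): OK
  at node 49 with bounds (41, +inf): OK
No violation found at any node.
Result: Valid BST


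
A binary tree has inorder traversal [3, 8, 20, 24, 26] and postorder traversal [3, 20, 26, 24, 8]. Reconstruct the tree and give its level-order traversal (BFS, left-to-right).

Inorder:   [3, 8, 20, 24, 26]
Postorder: [3, 20, 26, 24, 8]
Algorithm: postorder visits root last, so walk postorder right-to-left;
each value is the root of the current inorder slice — split it at that
value, recurse on the right subtree first, then the left.
Recursive splits:
  root=8; inorder splits into left=[3], right=[20, 24, 26]
  root=24; inorder splits into left=[20], right=[26]
  root=26; inorder splits into left=[], right=[]
  root=20; inorder splits into left=[], right=[]
  root=3; inorder splits into left=[], right=[]
Reconstructed level-order: [8, 3, 24, 20, 26]


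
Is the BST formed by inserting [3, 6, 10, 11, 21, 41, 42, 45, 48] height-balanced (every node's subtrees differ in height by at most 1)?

Tree (level-order array): [3, None, 6, None, 10, None, 11, None, 21, None, 41, None, 42, None, 45, None, 48]
Definition: a tree is height-balanced if, at every node, |h(left) - h(right)| <= 1 (empty subtree has height -1).
Bottom-up per-node check:
  node 48: h_left=-1, h_right=-1, diff=0 [OK], height=0
  node 45: h_left=-1, h_right=0, diff=1 [OK], height=1
  node 42: h_left=-1, h_right=1, diff=2 [FAIL (|-1-1|=2 > 1)], height=2
  node 41: h_left=-1, h_right=2, diff=3 [FAIL (|-1-2|=3 > 1)], height=3
  node 21: h_left=-1, h_right=3, diff=4 [FAIL (|-1-3|=4 > 1)], height=4
  node 11: h_left=-1, h_right=4, diff=5 [FAIL (|-1-4|=5 > 1)], height=5
  node 10: h_left=-1, h_right=5, diff=6 [FAIL (|-1-5|=6 > 1)], height=6
  node 6: h_left=-1, h_right=6, diff=7 [FAIL (|-1-6|=7 > 1)], height=7
  node 3: h_left=-1, h_right=7, diff=8 [FAIL (|-1-7|=8 > 1)], height=8
Node 42 violates the condition: |-1 - 1| = 2 > 1.
Result: Not balanced


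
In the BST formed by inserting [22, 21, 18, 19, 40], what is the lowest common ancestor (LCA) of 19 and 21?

Tree insertion order: [22, 21, 18, 19, 40]
Tree (level-order array): [22, 21, 40, 18, None, None, None, None, 19]
In a BST, the LCA of p=19, q=21 is the first node v on the
root-to-leaf path with p <= v <= q (go left if both < v, right if both > v).
Walk from root:
  at 22: both 19 and 21 < 22, go left
  at 21: 19 <= 21 <= 21, this is the LCA
LCA = 21


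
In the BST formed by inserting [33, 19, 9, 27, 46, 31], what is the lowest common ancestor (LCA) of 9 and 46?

Tree insertion order: [33, 19, 9, 27, 46, 31]
Tree (level-order array): [33, 19, 46, 9, 27, None, None, None, None, None, 31]
In a BST, the LCA of p=9, q=46 is the first node v on the
root-to-leaf path with p <= v <= q (go left if both < v, right if both > v).
Walk from root:
  at 33: 9 <= 33 <= 46, this is the LCA
LCA = 33


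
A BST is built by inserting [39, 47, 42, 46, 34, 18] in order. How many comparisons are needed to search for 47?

Search path for 47: 39 -> 47
Found: True
Comparisons: 2


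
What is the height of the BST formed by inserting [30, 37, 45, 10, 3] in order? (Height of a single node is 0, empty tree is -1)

Insertion order: [30, 37, 45, 10, 3]
Tree (level-order array): [30, 10, 37, 3, None, None, 45]
Compute height bottom-up (empty subtree = -1):
  height(3) = 1 + max(-1, -1) = 0
  height(10) = 1 + max(0, -1) = 1
  height(45) = 1 + max(-1, -1) = 0
  height(37) = 1 + max(-1, 0) = 1
  height(30) = 1 + max(1, 1) = 2
Height = 2


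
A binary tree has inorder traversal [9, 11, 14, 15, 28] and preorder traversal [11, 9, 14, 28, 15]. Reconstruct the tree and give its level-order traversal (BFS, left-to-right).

Inorder:  [9, 11, 14, 15, 28]
Preorder: [11, 9, 14, 28, 15]
Algorithm: preorder visits root first, so consume preorder in order;
for each root, split the current inorder slice at that value into
left-subtree inorder and right-subtree inorder, then recurse.
Recursive splits:
  root=11; inorder splits into left=[9], right=[14, 15, 28]
  root=9; inorder splits into left=[], right=[]
  root=14; inorder splits into left=[], right=[15, 28]
  root=28; inorder splits into left=[15], right=[]
  root=15; inorder splits into left=[], right=[]
Reconstructed level-order: [11, 9, 14, 28, 15]


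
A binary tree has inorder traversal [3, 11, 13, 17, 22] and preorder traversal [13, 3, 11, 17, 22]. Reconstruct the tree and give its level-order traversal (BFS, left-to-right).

Inorder:  [3, 11, 13, 17, 22]
Preorder: [13, 3, 11, 17, 22]
Algorithm: preorder visits root first, so consume preorder in order;
for each root, split the current inorder slice at that value into
left-subtree inorder and right-subtree inorder, then recurse.
Recursive splits:
  root=13; inorder splits into left=[3, 11], right=[17, 22]
  root=3; inorder splits into left=[], right=[11]
  root=11; inorder splits into left=[], right=[]
  root=17; inorder splits into left=[], right=[22]
  root=22; inorder splits into left=[], right=[]
Reconstructed level-order: [13, 3, 17, 11, 22]


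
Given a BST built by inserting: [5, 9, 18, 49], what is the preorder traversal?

Tree insertion order: [5, 9, 18, 49]
Tree (level-order array): [5, None, 9, None, 18, None, 49]
Preorder traversal: [5, 9, 18, 49]


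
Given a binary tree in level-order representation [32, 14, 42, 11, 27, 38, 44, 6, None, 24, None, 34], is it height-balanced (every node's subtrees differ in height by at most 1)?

Tree (level-order array): [32, 14, 42, 11, 27, 38, 44, 6, None, 24, None, 34]
Definition: a tree is height-balanced if, at every node, |h(left) - h(right)| <= 1 (empty subtree has height -1).
Bottom-up per-node check:
  node 6: h_left=-1, h_right=-1, diff=0 [OK], height=0
  node 11: h_left=0, h_right=-1, diff=1 [OK], height=1
  node 24: h_left=-1, h_right=-1, diff=0 [OK], height=0
  node 27: h_left=0, h_right=-1, diff=1 [OK], height=1
  node 14: h_left=1, h_right=1, diff=0 [OK], height=2
  node 34: h_left=-1, h_right=-1, diff=0 [OK], height=0
  node 38: h_left=0, h_right=-1, diff=1 [OK], height=1
  node 44: h_left=-1, h_right=-1, diff=0 [OK], height=0
  node 42: h_left=1, h_right=0, diff=1 [OK], height=2
  node 32: h_left=2, h_right=2, diff=0 [OK], height=3
All nodes satisfy the balance condition.
Result: Balanced


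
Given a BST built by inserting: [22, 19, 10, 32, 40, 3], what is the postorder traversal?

Tree insertion order: [22, 19, 10, 32, 40, 3]
Tree (level-order array): [22, 19, 32, 10, None, None, 40, 3]
Postorder traversal: [3, 10, 19, 40, 32, 22]


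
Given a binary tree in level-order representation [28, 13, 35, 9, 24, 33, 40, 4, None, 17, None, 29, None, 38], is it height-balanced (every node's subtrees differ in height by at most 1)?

Tree (level-order array): [28, 13, 35, 9, 24, 33, 40, 4, None, 17, None, 29, None, 38]
Definition: a tree is height-balanced if, at every node, |h(left) - h(right)| <= 1 (empty subtree has height -1).
Bottom-up per-node check:
  node 4: h_left=-1, h_right=-1, diff=0 [OK], height=0
  node 9: h_left=0, h_right=-1, diff=1 [OK], height=1
  node 17: h_left=-1, h_right=-1, diff=0 [OK], height=0
  node 24: h_left=0, h_right=-1, diff=1 [OK], height=1
  node 13: h_left=1, h_right=1, diff=0 [OK], height=2
  node 29: h_left=-1, h_right=-1, diff=0 [OK], height=0
  node 33: h_left=0, h_right=-1, diff=1 [OK], height=1
  node 38: h_left=-1, h_right=-1, diff=0 [OK], height=0
  node 40: h_left=0, h_right=-1, diff=1 [OK], height=1
  node 35: h_left=1, h_right=1, diff=0 [OK], height=2
  node 28: h_left=2, h_right=2, diff=0 [OK], height=3
All nodes satisfy the balance condition.
Result: Balanced


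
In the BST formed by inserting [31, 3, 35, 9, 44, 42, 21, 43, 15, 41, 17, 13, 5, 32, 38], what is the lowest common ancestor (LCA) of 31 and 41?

Tree insertion order: [31, 3, 35, 9, 44, 42, 21, 43, 15, 41, 17, 13, 5, 32, 38]
Tree (level-order array): [31, 3, 35, None, 9, 32, 44, 5, 21, None, None, 42, None, None, None, 15, None, 41, 43, 13, 17, 38]
In a BST, the LCA of p=31, q=41 is the first node v on the
root-to-leaf path with p <= v <= q (go left if both < v, right if both > v).
Walk from root:
  at 31: 31 <= 31 <= 41, this is the LCA
LCA = 31


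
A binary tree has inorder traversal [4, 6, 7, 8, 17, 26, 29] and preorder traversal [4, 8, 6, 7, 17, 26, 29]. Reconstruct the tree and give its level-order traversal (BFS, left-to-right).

Inorder:  [4, 6, 7, 8, 17, 26, 29]
Preorder: [4, 8, 6, 7, 17, 26, 29]
Algorithm: preorder visits root first, so consume preorder in order;
for each root, split the current inorder slice at that value into
left-subtree inorder and right-subtree inorder, then recurse.
Recursive splits:
  root=4; inorder splits into left=[], right=[6, 7, 8, 17, 26, 29]
  root=8; inorder splits into left=[6, 7], right=[17, 26, 29]
  root=6; inorder splits into left=[], right=[7]
  root=7; inorder splits into left=[], right=[]
  root=17; inorder splits into left=[], right=[26, 29]
  root=26; inorder splits into left=[], right=[29]
  root=29; inorder splits into left=[], right=[]
Reconstructed level-order: [4, 8, 6, 17, 7, 26, 29]


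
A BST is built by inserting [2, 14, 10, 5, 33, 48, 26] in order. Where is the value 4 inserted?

Starting tree (level order): [2, None, 14, 10, 33, 5, None, 26, 48]
Insertion path: 2 -> 14 -> 10 -> 5
Result: insert 4 as left child of 5
Final tree (level order): [2, None, 14, 10, 33, 5, None, 26, 48, 4]


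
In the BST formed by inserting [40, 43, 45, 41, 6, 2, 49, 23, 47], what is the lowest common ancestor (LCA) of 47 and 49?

Tree insertion order: [40, 43, 45, 41, 6, 2, 49, 23, 47]
Tree (level-order array): [40, 6, 43, 2, 23, 41, 45, None, None, None, None, None, None, None, 49, 47]
In a BST, the LCA of p=47, q=49 is the first node v on the
root-to-leaf path with p <= v <= q (go left if both < v, right if both > v).
Walk from root:
  at 40: both 47 and 49 > 40, go right
  at 43: both 47 and 49 > 43, go right
  at 45: both 47 and 49 > 45, go right
  at 49: 47 <= 49 <= 49, this is the LCA
LCA = 49


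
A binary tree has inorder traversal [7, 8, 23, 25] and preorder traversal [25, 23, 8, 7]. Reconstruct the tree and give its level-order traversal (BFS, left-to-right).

Inorder:  [7, 8, 23, 25]
Preorder: [25, 23, 8, 7]
Algorithm: preorder visits root first, so consume preorder in order;
for each root, split the current inorder slice at that value into
left-subtree inorder and right-subtree inorder, then recurse.
Recursive splits:
  root=25; inorder splits into left=[7, 8, 23], right=[]
  root=23; inorder splits into left=[7, 8], right=[]
  root=8; inorder splits into left=[7], right=[]
  root=7; inorder splits into left=[], right=[]
Reconstructed level-order: [25, 23, 8, 7]


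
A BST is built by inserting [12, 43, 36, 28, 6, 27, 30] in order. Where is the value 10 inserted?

Starting tree (level order): [12, 6, 43, None, None, 36, None, 28, None, 27, 30]
Insertion path: 12 -> 6
Result: insert 10 as right child of 6
Final tree (level order): [12, 6, 43, None, 10, 36, None, None, None, 28, None, 27, 30]


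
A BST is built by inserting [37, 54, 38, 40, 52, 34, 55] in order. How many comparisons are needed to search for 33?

Search path for 33: 37 -> 34
Found: False
Comparisons: 2


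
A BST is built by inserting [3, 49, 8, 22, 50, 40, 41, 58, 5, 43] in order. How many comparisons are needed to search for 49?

Search path for 49: 3 -> 49
Found: True
Comparisons: 2


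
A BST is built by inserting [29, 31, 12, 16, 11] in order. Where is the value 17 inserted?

Starting tree (level order): [29, 12, 31, 11, 16]
Insertion path: 29 -> 12 -> 16
Result: insert 17 as right child of 16
Final tree (level order): [29, 12, 31, 11, 16, None, None, None, None, None, 17]


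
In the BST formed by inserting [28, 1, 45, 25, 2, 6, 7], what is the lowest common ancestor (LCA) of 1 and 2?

Tree insertion order: [28, 1, 45, 25, 2, 6, 7]
Tree (level-order array): [28, 1, 45, None, 25, None, None, 2, None, None, 6, None, 7]
In a BST, the LCA of p=1, q=2 is the first node v on the
root-to-leaf path with p <= v <= q (go left if both < v, right if both > v).
Walk from root:
  at 28: both 1 and 2 < 28, go left
  at 1: 1 <= 1 <= 2, this is the LCA
LCA = 1


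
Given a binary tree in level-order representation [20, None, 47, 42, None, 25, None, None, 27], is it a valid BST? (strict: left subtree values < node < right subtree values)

Level-order array: [20, None, 47, 42, None, 25, None, None, 27]
Validate using subtree bounds (lo, hi): at each node, require lo < value < hi,
then recurse left with hi=value and right with lo=value.
Preorder trace (stopping at first violation):
  at node 20 with bounds (-inf, +inf): OK
  at node 47 with bounds (20, +inf): OK
  at node 42 with bounds (20, 47): OK
  at node 25 with bounds (20, 42): OK
  at node 27 with bounds (25, 42): OK
No violation found at any node.
Result: Valid BST


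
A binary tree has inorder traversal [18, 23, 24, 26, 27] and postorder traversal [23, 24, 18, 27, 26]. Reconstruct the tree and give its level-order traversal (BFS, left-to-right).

Inorder:   [18, 23, 24, 26, 27]
Postorder: [23, 24, 18, 27, 26]
Algorithm: postorder visits root last, so walk postorder right-to-left;
each value is the root of the current inorder slice — split it at that
value, recurse on the right subtree first, then the left.
Recursive splits:
  root=26; inorder splits into left=[18, 23, 24], right=[27]
  root=27; inorder splits into left=[], right=[]
  root=18; inorder splits into left=[], right=[23, 24]
  root=24; inorder splits into left=[23], right=[]
  root=23; inorder splits into left=[], right=[]
Reconstructed level-order: [26, 18, 27, 24, 23]
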